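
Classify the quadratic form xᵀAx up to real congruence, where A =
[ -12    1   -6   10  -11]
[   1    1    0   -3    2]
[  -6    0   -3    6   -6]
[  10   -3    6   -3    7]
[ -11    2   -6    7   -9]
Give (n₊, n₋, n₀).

Answer: (2, 2, 1)

Derivation:
step 0: pivot -12 → sign −
step 1: pivot 13/12 → sign +
step 2: pivot -3/13 → sign −
step 3: pivot 1 → sign +
step 4: row/col 4 already zero → sign 0
signature = (2, 2, 1)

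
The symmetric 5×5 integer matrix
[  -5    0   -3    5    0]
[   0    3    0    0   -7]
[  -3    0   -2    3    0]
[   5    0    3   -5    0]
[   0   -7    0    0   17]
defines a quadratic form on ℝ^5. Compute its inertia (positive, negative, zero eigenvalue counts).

Answer: (2, 2, 1)

Derivation:
step 0: pivot -5 → sign −
step 1: pivot 3 → sign +
step 2: pivot -1/5 → sign −
step 3: pivot 2/3 → sign +
step 4: row/col 4 already zero → sign 0
signature = (2, 2, 1)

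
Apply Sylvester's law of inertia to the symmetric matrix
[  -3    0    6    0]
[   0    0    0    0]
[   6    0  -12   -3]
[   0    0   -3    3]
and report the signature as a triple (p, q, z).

Answer: (1, 2, 1)

Derivation:
step 0: pivot -3 → sign −
step 1: pivot 3 → sign +
step 2: pivot -3 → sign −
step 3: row/col 3 already zero → sign 0
signature = (1, 2, 1)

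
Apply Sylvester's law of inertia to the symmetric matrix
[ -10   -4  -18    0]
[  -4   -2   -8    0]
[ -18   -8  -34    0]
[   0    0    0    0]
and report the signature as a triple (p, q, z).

step 0: pivot -10 → sign −
step 1: pivot -2/5 → sign −
step 2: row/col 2 already zero → sign 0
step 3: row/col 3 already zero → sign 0
signature = (0, 2, 2)

Answer: (0, 2, 2)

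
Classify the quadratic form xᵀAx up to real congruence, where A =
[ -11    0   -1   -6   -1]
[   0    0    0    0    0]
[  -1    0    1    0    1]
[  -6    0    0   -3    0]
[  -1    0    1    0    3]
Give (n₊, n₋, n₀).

step 0: pivot -11 → sign −
step 1: pivot 12/11 → sign +
step 2: pivot 2 → sign +
step 3: row/col 3 already zero → sign 0
step 4: row/col 4 already zero → sign 0
signature = (2, 1, 2)

Answer: (2, 1, 2)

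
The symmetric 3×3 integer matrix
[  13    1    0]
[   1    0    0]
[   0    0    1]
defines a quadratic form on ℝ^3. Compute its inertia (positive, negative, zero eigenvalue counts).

step 0: pivot 13 → sign +
step 1: pivot -1/13 → sign −
step 2: pivot 1 → sign +
signature = (2, 1, 0)

Answer: (2, 1, 0)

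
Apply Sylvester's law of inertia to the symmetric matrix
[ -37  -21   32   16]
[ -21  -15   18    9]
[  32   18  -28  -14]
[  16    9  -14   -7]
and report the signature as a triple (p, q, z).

step 0: pivot -37 → sign −
step 1: pivot -114/37 → sign −
step 2: pivot -6/19 → sign −
step 3: row/col 3 already zero → sign 0
signature = (0, 3, 1)

Answer: (0, 3, 1)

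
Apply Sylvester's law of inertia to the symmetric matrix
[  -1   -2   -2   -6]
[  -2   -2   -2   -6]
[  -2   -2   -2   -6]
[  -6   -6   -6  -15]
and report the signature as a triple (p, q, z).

step 0: pivot -1 → sign −
step 1: pivot 2 → sign +
step 2: pivot 3 → sign +
step 3: row/col 3 already zero → sign 0
signature = (2, 1, 1)

Answer: (2, 1, 1)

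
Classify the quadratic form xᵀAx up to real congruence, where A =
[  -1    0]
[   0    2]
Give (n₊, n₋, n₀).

step 0: pivot -1 → sign −
step 1: pivot 2 → sign +
signature = (1, 1, 0)

Answer: (1, 1, 0)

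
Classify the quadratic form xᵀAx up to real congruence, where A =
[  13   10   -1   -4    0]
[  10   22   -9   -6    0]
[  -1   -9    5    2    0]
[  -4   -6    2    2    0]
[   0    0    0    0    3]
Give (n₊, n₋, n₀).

step 0: pivot 13 → sign +
step 1: pivot 186/13 → sign +
step 2: pivot 35/186 → sign +
step 3: pivot 6/35 → sign +
step 4: pivot 3 → sign +
signature = (5, 0, 0)

Answer: (5, 0, 0)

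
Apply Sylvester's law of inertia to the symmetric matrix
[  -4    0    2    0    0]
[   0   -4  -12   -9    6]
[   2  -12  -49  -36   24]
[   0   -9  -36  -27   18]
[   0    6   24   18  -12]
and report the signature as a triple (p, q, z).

Answer: (0, 3, 2)

Derivation:
step 0: pivot -4 → sign −
step 1: pivot -4 → sign −
step 2: pivot -12 → sign −
step 3: row/col 3 already zero → sign 0
step 4: row/col 4 already zero → sign 0
signature = (0, 3, 2)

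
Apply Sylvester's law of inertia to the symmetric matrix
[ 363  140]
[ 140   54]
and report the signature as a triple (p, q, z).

step 0: pivot 363 → sign +
step 1: pivot 2/363 → sign +
signature = (2, 0, 0)

Answer: (2, 0, 0)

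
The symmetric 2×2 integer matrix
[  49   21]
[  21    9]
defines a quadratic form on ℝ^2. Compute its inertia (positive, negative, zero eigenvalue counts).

step 0: pivot 49 → sign +
step 1: row/col 1 already zero → sign 0
signature = (1, 0, 1)

Answer: (1, 0, 1)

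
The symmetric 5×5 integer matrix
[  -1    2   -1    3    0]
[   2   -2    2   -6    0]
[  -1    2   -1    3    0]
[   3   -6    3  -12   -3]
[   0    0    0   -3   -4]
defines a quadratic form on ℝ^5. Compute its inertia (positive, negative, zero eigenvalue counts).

step 0: pivot -1 → sign −
step 1: pivot 2 → sign +
step 2: pivot -3 → sign −
step 3: pivot -1 → sign −
step 4: row/col 4 already zero → sign 0
signature = (1, 3, 1)

Answer: (1, 3, 1)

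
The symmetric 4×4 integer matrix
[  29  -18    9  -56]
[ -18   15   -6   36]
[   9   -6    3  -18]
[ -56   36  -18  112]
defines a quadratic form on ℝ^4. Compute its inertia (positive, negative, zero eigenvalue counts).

step 0: pivot 29 → sign +
step 1: pivot 111/29 → sign +
step 2: pivot 6/37 → sign +
step 3: pivot 2 → sign +
signature = (4, 0, 0)

Answer: (4, 0, 0)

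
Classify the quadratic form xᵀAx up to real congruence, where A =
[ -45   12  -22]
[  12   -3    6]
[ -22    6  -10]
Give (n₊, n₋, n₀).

step 0: pivot -45 → sign −
step 1: pivot 1/5 → sign +
step 2: pivot 2/3 → sign +
signature = (2, 1, 0)

Answer: (2, 1, 0)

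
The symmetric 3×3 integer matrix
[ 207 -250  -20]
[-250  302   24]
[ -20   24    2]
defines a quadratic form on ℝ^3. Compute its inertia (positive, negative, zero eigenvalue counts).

Answer: (2, 1, 0)

Derivation:
step 0: pivot 207 → sign +
step 1: pivot 14/207 → sign +
step 2: pivot -2/7 → sign −
signature = (2, 1, 0)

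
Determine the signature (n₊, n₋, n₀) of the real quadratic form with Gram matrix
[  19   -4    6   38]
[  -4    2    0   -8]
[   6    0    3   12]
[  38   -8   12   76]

Answer: (2, 1, 1)

Derivation:
step 0: pivot 19 → sign +
step 1: pivot 22/19 → sign +
step 2: pivot -3/11 → sign −
step 3: row/col 3 already zero → sign 0
signature = (2, 1, 1)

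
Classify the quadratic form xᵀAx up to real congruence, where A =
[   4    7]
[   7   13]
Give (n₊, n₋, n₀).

step 0: pivot 4 → sign +
step 1: pivot 3/4 → sign +
signature = (2, 0, 0)

Answer: (2, 0, 0)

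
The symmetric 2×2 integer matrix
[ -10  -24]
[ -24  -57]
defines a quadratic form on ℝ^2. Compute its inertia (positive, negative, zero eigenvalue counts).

step 0: pivot -10 → sign −
step 1: pivot 3/5 → sign +
signature = (1, 1, 0)

Answer: (1, 1, 0)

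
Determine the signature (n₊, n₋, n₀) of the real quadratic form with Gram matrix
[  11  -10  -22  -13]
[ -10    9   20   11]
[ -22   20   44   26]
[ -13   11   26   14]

Answer: (2, 1, 1)

Derivation:
step 0: pivot 11 → sign +
step 1: pivot -1/11 → sign −
step 2: pivot 6 → sign +
step 3: row/col 3 already zero → sign 0
signature = (2, 1, 1)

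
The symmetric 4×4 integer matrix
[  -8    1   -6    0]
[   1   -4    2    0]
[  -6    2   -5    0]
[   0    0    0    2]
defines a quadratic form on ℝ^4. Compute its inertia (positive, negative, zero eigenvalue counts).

step 0: pivot -8 → sign −
step 1: pivot -31/8 → sign −
step 2: pivot -3/31 → sign −
step 3: pivot 2 → sign +
signature = (1, 3, 0)

Answer: (1, 3, 0)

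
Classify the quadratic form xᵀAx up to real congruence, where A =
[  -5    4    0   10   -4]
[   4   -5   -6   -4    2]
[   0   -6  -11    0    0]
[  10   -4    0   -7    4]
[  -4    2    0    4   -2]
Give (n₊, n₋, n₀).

Answer: (2, 3, 0)

Derivation:
step 0: pivot -5 → sign −
step 1: pivot -9/5 → sign −
step 2: pivot 9 → sign +
step 3: pivot 173/81 → sign +
step 4: pivot -6/173 → sign −
signature = (2, 3, 0)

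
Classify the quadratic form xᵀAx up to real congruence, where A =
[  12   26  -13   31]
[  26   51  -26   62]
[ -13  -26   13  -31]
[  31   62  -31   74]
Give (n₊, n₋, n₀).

Answer: (2, 2, 0)

Derivation:
step 0: pivot 12 → sign +
step 1: pivot -16/3 → sign −
step 2: pivot -13/64 → sign −
step 3: pivot 1/13 → sign +
signature = (2, 2, 0)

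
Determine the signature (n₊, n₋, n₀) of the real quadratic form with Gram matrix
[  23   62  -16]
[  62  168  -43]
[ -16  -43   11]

Answer: (2, 1, 0)

Derivation:
step 0: pivot 23 → sign +
step 1: pivot 20/23 → sign +
step 2: pivot -3/20 → sign −
signature = (2, 1, 0)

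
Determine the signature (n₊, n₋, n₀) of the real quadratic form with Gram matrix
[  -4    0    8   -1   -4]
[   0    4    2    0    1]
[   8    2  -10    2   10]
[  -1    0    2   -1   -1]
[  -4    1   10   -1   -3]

step 0: pivot -4 → sign −
step 1: pivot 4 → sign +
step 2: pivot 5 → sign +
step 3: pivot -3/4 → sign −
step 4: pivot 3/10 → sign +
signature = (3, 2, 0)

Answer: (3, 2, 0)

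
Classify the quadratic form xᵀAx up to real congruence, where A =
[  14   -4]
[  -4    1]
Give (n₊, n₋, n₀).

step 0: pivot 14 → sign +
step 1: pivot -1/7 → sign −
signature = (1, 1, 0)

Answer: (1, 1, 0)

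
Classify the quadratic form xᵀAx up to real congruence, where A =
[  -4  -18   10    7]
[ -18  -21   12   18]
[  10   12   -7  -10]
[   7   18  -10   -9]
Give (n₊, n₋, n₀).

Answer: (2, 2, 0)

Derivation:
step 0: pivot -4 → sign −
step 1: pivot 60 → sign +
step 2: pivot -3/20 → sign −
step 3: pivot 1/4 → sign +
signature = (2, 2, 0)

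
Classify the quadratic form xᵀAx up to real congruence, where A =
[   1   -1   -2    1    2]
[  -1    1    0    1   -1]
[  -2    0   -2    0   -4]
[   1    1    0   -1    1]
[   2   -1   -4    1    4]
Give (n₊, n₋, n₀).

Answer: (3, 2, 0)

Derivation:
step 0: pivot 1 → sign +
step 1: pivot -6 → sign −
step 2: pivot 2/3 → sign +
step 3: pivot -4 → sign −
step 4: pivot 3/4 → sign +
signature = (3, 2, 0)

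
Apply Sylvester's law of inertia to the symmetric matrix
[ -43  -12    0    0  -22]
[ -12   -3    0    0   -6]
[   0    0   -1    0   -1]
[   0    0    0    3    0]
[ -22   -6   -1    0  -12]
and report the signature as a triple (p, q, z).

Answer: (3, 2, 0)

Derivation:
step 0: pivot -43 → sign −
step 1: pivot 15/43 → sign +
step 2: pivot -1 → sign −
step 3: pivot 3 → sign +
step 4: pivot 1/5 → sign +
signature = (3, 2, 0)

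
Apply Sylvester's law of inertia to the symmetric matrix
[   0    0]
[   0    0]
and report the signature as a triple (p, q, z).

step 0: row/col 0 already zero → sign 0
step 1: row/col 1 already zero → sign 0
signature = (0, 0, 2)

Answer: (0, 0, 2)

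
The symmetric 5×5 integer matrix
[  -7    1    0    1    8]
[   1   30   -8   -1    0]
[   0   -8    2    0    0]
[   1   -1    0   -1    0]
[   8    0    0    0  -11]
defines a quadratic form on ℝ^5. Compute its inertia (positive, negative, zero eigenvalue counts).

step 0: pivot -7 → sign −
step 1: pivot 211/7 → sign +
step 2: pivot -26/211 → sign −
step 3: pivot -6/13 → sign −
step 4: pivot -1/3 → sign −
signature = (1, 4, 0)

Answer: (1, 4, 0)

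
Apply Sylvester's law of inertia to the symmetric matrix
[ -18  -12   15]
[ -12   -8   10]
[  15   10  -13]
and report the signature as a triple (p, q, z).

step 0: pivot -18 → sign −
step 1: pivot -1/2 → sign −
step 2: row/col 2 already zero → sign 0
signature = (0, 2, 1)

Answer: (0, 2, 1)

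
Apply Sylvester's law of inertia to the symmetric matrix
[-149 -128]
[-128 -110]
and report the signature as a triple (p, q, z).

Answer: (0, 2, 0)

Derivation:
step 0: pivot -149 → sign −
step 1: pivot -6/149 → sign −
signature = (0, 2, 0)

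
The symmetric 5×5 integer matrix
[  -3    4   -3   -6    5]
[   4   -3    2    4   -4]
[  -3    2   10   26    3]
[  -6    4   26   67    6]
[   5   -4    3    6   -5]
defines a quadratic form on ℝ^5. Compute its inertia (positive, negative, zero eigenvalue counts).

step 0: pivot -3 → sign −
step 1: pivot 7/3 → sign +
step 2: pivot 79/7 → sign +
step 3: pivot -15/79 → sign −
step 4: pivot 2/5 → sign +
signature = (3, 2, 0)

Answer: (3, 2, 0)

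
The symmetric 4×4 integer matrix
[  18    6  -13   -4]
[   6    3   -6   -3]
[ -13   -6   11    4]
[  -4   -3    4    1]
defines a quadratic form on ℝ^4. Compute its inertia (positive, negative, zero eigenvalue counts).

Answer: (2, 2, 0)

Derivation:
step 0: pivot 18 → sign +
step 1: pivot 1 → sign +
step 2: pivot -7/6 → sign −
step 3: pivot -2/7 → sign −
signature = (2, 2, 0)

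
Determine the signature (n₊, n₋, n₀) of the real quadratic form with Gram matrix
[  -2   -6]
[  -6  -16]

Answer: (1, 1, 0)

Derivation:
step 0: pivot -2 → sign −
step 1: pivot 2 → sign +
signature = (1, 1, 0)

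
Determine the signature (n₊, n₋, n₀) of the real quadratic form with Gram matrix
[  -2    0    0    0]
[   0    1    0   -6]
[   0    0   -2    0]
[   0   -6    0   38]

Answer: (2, 2, 0)

Derivation:
step 0: pivot -2 → sign −
step 1: pivot 1 → sign +
step 2: pivot -2 → sign −
step 3: pivot 2 → sign +
signature = (2, 2, 0)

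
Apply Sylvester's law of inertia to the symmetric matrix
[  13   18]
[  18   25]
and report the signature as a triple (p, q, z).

step 0: pivot 13 → sign +
step 1: pivot 1/13 → sign +
signature = (2, 0, 0)

Answer: (2, 0, 0)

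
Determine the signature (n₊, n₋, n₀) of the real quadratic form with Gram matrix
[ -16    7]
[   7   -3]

Answer: (1, 1, 0)

Derivation:
step 0: pivot -16 → sign −
step 1: pivot 1/16 → sign +
signature = (1, 1, 0)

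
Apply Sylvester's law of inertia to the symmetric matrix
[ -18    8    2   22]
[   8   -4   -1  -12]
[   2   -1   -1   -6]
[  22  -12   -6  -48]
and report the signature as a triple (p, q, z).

Answer: (1, 3, 0)

Derivation:
step 0: pivot -18 → sign −
step 1: pivot -4/9 → sign −
step 2: pivot -3/4 → sign −
step 3: pivot 2 → sign +
signature = (1, 3, 0)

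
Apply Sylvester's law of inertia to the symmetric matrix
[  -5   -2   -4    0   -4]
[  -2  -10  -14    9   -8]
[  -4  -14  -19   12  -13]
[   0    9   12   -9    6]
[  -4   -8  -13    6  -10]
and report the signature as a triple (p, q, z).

Answer: (1, 4, 0)

Derivation:
step 0: pivot -5 → sign −
step 1: pivot -46/5 → sign −
step 2: pivot 21/23 → sign +
step 3: pivot -3/14 → sign −
step 4: pivot -3 → sign −
signature = (1, 4, 0)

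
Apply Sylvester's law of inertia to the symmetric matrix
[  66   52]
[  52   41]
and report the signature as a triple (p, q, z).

step 0: pivot 66 → sign +
step 1: pivot 1/33 → sign +
signature = (2, 0, 0)

Answer: (2, 0, 0)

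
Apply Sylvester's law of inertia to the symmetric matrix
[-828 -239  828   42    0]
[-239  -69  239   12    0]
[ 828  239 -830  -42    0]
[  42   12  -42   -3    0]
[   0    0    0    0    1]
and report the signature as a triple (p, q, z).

step 0: pivot -828 → sign −
step 1: pivot -11/828 → sign −
step 2: pivot -2 → sign −
step 3: pivot 3/11 → sign +
step 4: pivot 1 → sign +
signature = (2, 3, 0)

Answer: (2, 3, 0)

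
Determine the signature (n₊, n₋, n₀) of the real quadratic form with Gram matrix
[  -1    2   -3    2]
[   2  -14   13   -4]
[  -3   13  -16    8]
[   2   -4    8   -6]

Answer: (0, 4, 0)

Derivation:
step 0: pivot -1 → sign −
step 1: pivot -10 → sign −
step 2: pivot -21/10 → sign −
step 3: pivot -2/21 → sign −
signature = (0, 4, 0)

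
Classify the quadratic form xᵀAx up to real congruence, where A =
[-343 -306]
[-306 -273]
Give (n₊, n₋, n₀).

step 0: pivot -343 → sign −
step 1: pivot -3/343 → sign −
signature = (0, 2, 0)

Answer: (0, 2, 0)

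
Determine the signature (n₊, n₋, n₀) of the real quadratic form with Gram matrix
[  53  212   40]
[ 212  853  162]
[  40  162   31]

step 0: pivot 53 → sign +
step 1: pivot 5 → sign +
step 2: pivot 3/265 → sign +
signature = (3, 0, 0)

Answer: (3, 0, 0)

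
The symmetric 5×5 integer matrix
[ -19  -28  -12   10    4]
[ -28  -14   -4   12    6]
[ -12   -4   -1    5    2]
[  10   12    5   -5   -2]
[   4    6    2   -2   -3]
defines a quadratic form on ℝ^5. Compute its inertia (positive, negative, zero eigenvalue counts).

step 0: pivot -19 → sign −
step 1: pivot 518/19 → sign +
step 2: pivot -75/259 → sign −
step 3: pivot -1 → sign −
step 4: row/col 4 already zero → sign 0
signature = (1, 3, 1)

Answer: (1, 3, 1)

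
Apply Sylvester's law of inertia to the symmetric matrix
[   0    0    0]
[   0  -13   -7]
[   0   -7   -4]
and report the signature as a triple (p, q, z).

step 0: pivot -13 → sign −
step 1: pivot -3/13 → sign −
step 2: row/col 2 already zero → sign 0
signature = (0, 2, 1)

Answer: (0, 2, 1)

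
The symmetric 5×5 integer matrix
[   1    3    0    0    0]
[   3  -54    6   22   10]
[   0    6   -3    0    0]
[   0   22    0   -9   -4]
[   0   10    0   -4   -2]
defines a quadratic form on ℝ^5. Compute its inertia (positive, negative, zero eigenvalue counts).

Answer: (2, 3, 0)

Derivation:
step 0: pivot 1 → sign +
step 1: pivot -63 → sign −
step 2: pivot -17/7 → sign −
step 3: pivot 25/51 → sign +
step 4: pivot -6/25 → sign −
signature = (2, 3, 0)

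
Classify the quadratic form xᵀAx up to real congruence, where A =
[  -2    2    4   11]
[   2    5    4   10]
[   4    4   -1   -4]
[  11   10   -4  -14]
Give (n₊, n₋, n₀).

Answer: (2, 2, 0)

Derivation:
step 0: pivot -2 → sign −
step 1: pivot 7 → sign +
step 2: pivot -15/7 → sign −
step 3: pivot 3/10 → sign +
signature = (2, 2, 0)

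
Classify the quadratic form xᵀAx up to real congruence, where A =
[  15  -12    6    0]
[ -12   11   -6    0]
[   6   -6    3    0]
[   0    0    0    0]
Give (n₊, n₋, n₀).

step 0: pivot 15 → sign +
step 1: pivot 7/5 → sign +
step 2: pivot -3/7 → sign −
step 3: row/col 3 already zero → sign 0
signature = (2, 1, 1)

Answer: (2, 1, 1)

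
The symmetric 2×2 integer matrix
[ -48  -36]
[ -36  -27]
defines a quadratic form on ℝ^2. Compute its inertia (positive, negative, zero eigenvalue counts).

step 0: pivot -48 → sign −
step 1: row/col 1 already zero → sign 0
signature = (0, 1, 1)

Answer: (0, 1, 1)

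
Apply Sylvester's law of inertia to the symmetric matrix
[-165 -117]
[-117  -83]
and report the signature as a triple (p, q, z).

step 0: pivot -165 → sign −
step 1: pivot -2/55 → sign −
signature = (0, 2, 0)

Answer: (0, 2, 0)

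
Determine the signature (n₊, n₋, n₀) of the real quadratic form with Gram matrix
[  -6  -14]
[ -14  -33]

Answer: (0, 2, 0)

Derivation:
step 0: pivot -6 → sign −
step 1: pivot -1/3 → sign −
signature = (0, 2, 0)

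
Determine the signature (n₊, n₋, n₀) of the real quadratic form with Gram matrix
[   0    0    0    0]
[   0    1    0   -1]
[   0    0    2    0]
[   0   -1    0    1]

step 0: pivot 1 → sign +
step 1: pivot 2 → sign +
step 2: row/col 2 already zero → sign 0
step 3: row/col 3 already zero → sign 0
signature = (2, 0, 2)

Answer: (2, 0, 2)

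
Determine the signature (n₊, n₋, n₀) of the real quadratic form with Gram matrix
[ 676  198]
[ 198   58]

Answer: (2, 0, 0)

Derivation:
step 0: pivot 676 → sign +
step 1: pivot 1/169 → sign +
signature = (2, 0, 0)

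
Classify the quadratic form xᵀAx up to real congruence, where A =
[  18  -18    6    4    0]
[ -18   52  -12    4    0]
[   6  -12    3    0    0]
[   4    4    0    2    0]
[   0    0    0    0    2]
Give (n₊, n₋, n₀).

Answer: (3, 2, 0)

Derivation:
step 0: pivot 18 → sign +
step 1: pivot 34 → sign +
step 2: pivot -1/17 → sign −
step 3: pivot -2/3 → sign −
step 4: pivot 2 → sign +
signature = (3, 2, 0)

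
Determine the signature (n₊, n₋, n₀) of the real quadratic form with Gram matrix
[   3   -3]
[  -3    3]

step 0: pivot 3 → sign +
step 1: row/col 1 already zero → sign 0
signature = (1, 0, 1)

Answer: (1, 0, 1)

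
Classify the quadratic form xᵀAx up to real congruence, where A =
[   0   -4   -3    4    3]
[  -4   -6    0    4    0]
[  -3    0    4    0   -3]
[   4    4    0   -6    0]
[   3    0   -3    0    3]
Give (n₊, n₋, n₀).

step 0: pivot -6 → sign −
step 1: pivot 8/3 → sign +
step 2: pivot 5/8 → sign +
step 3: pivot -38/5 → sign −
step 4: pivot 3/19 → sign +
signature = (3, 2, 0)

Answer: (3, 2, 0)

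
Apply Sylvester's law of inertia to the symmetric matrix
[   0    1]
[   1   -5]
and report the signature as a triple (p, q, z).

Answer: (1, 1, 0)

Derivation:
step 0: pivot -5 → sign −
step 1: pivot 1/5 → sign +
signature = (1, 1, 0)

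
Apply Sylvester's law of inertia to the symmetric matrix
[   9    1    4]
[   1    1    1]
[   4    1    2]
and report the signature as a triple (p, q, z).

step 0: pivot 9 → sign +
step 1: pivot 8/9 → sign +
step 2: pivot -1/8 → sign −
signature = (2, 1, 0)

Answer: (2, 1, 0)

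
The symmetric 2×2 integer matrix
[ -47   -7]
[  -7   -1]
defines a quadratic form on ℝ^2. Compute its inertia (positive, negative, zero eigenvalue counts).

Answer: (1, 1, 0)

Derivation:
step 0: pivot -47 → sign −
step 1: pivot 2/47 → sign +
signature = (1, 1, 0)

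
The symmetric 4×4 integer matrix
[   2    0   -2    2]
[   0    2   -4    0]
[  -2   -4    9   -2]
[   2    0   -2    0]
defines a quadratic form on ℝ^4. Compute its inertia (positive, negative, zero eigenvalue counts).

Answer: (2, 2, 0)

Derivation:
step 0: pivot 2 → sign +
step 1: pivot 2 → sign +
step 2: pivot -1 → sign −
step 3: pivot -2 → sign −
signature = (2, 2, 0)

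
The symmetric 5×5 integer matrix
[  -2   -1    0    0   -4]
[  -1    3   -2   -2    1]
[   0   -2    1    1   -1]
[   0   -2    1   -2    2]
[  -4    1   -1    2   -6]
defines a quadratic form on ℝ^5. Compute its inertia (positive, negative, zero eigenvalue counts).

step 0: pivot -2 → sign −
step 1: pivot 7/2 → sign +
step 2: pivot -1/7 → sign −
step 3: pivot -3 → sign −
step 4: pivot 6 → sign +
signature = (2, 3, 0)

Answer: (2, 3, 0)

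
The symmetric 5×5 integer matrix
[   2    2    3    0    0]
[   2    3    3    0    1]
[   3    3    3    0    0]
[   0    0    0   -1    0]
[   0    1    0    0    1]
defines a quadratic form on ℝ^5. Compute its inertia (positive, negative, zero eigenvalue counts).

Answer: (2, 2, 1)

Derivation:
step 0: pivot 2 → sign +
step 1: pivot 1 → sign +
step 2: pivot -3/2 → sign −
step 3: pivot -1 → sign −
step 4: row/col 4 already zero → sign 0
signature = (2, 2, 1)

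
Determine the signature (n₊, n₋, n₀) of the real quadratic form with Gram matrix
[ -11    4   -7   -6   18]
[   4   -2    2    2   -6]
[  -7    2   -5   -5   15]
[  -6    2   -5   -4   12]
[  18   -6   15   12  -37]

step 0: pivot -11 → sign −
step 1: pivot -6/11 → sign −
step 2: pivot -2/3 → sign −
step 3: pivot 3/2 → sign +
step 4: pivot -1 → sign −
signature = (1, 4, 0)

Answer: (1, 4, 0)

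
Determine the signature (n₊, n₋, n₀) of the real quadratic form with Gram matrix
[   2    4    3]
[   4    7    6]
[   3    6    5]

step 0: pivot 2 → sign +
step 1: pivot -1 → sign −
step 2: pivot 1/2 → sign +
signature = (2, 1, 0)

Answer: (2, 1, 0)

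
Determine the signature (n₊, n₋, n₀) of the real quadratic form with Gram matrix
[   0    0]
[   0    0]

Answer: (0, 0, 2)

Derivation:
step 0: row/col 0 already zero → sign 0
step 1: row/col 1 already zero → sign 0
signature = (0, 0, 2)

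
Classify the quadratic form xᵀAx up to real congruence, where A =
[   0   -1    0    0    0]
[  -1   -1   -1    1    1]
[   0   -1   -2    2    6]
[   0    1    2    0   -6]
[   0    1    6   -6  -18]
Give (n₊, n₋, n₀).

step 0: pivot -1 → sign −
step 1: pivot 1 → sign +
step 2: pivot -2 → sign −
step 3: pivot 2 → sign +
step 4: row/col 4 already zero → sign 0
signature = (2, 2, 1)

Answer: (2, 2, 1)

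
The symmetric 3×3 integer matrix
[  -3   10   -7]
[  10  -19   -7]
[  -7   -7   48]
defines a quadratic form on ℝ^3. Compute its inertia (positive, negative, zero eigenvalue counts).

Answer: (2, 1, 0)

Derivation:
step 0: pivot -3 → sign −
step 1: pivot 43/3 → sign +
step 2: pivot 6/43 → sign +
signature = (2, 1, 0)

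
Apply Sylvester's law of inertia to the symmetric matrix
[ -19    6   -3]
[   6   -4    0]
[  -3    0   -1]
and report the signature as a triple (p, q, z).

Answer: (0, 3, 0)

Derivation:
step 0: pivot -19 → sign −
step 1: pivot -40/19 → sign −
step 2: pivot -1/10 → sign −
signature = (0, 3, 0)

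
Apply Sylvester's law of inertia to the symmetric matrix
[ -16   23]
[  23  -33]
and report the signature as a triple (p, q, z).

step 0: pivot -16 → sign −
step 1: pivot 1/16 → sign +
signature = (1, 1, 0)

Answer: (1, 1, 0)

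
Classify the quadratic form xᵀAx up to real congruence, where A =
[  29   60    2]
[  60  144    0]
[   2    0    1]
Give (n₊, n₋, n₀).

step 0: pivot 29 → sign +
step 1: pivot 576/29 → sign +
step 2: row/col 2 already zero → sign 0
signature = (2, 0, 1)

Answer: (2, 0, 1)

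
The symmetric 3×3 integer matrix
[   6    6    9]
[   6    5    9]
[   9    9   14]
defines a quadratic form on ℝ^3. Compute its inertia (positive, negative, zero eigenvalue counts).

Answer: (2, 1, 0)

Derivation:
step 0: pivot 6 → sign +
step 1: pivot -1 → sign −
step 2: pivot 1/2 → sign +
signature = (2, 1, 0)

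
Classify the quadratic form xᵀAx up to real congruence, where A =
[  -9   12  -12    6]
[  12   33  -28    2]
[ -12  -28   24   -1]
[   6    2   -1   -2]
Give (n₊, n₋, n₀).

Answer: (2, 2, 0)

Derivation:
step 0: pivot -9 → sign −
step 1: pivot 49 → sign +
step 2: pivot 24/49 → sign +
step 3: pivot -1/24 → sign −
signature = (2, 2, 0)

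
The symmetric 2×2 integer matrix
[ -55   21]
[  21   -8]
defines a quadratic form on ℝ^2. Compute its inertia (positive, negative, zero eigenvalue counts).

Answer: (1, 1, 0)

Derivation:
step 0: pivot -55 → sign −
step 1: pivot 1/55 → sign +
signature = (1, 1, 0)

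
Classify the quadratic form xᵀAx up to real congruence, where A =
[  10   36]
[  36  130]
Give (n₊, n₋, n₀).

step 0: pivot 10 → sign +
step 1: pivot 2/5 → sign +
signature = (2, 0, 0)

Answer: (2, 0, 0)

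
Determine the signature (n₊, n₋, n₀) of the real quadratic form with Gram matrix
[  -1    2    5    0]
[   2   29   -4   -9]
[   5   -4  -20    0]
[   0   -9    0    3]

Answer: (2, 2, 0)

Derivation:
step 0: pivot -1 → sign −
step 1: pivot 33 → sign +
step 2: pivot 43/11 → sign +
step 3: pivot -6/43 → sign −
signature = (2, 2, 0)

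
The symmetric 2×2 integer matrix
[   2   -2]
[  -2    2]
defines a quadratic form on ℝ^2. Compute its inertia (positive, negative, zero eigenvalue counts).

step 0: pivot 2 → sign +
step 1: row/col 1 already zero → sign 0
signature = (1, 0, 1)

Answer: (1, 0, 1)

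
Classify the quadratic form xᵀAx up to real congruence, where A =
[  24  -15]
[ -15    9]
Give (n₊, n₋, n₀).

step 0: pivot 24 → sign +
step 1: pivot -3/8 → sign −
signature = (1, 1, 0)

Answer: (1, 1, 0)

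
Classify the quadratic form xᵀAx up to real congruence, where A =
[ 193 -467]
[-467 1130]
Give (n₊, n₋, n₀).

step 0: pivot 193 → sign +
step 1: pivot 1/193 → sign +
signature = (2, 0, 0)

Answer: (2, 0, 0)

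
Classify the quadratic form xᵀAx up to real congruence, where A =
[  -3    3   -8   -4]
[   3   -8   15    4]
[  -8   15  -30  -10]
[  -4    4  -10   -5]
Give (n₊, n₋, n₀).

Answer: (1, 3, 0)

Derivation:
step 0: pivot -3 → sign −
step 1: pivot -5 → sign −
step 2: pivot 17/15 → sign +
step 3: pivot -1/17 → sign −
signature = (1, 3, 0)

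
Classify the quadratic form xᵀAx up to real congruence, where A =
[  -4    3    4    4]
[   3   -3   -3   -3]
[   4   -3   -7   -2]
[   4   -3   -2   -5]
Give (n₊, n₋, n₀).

step 0: pivot -4 → sign −
step 1: pivot -3/4 → sign −
step 2: pivot -3 → sign −
step 3: pivot 1/3 → sign +
signature = (1, 3, 0)

Answer: (1, 3, 0)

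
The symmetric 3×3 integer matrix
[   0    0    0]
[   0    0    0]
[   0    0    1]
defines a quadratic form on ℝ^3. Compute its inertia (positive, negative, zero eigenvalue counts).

Answer: (1, 0, 2)

Derivation:
step 0: pivot 1 → sign +
step 1: row/col 1 already zero → sign 0
step 2: row/col 2 already zero → sign 0
signature = (1, 0, 2)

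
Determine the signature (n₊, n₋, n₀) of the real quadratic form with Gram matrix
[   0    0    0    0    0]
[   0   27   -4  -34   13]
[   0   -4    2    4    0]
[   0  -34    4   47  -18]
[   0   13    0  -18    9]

step 0: pivot 27 → sign +
step 1: pivot 38/27 → sign +
step 2: pivot 65/19 → sign +
step 3: pivot 6/65 → sign +
step 4: row/col 4 already zero → sign 0
signature = (4, 0, 1)

Answer: (4, 0, 1)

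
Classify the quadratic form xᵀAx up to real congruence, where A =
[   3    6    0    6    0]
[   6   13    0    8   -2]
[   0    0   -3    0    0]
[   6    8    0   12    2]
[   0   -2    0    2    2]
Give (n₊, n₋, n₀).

step 0: pivot 3 → sign +
step 1: pivot 1 → sign +
step 2: pivot -3 → sign −
step 3: pivot -16 → sign −
step 4: pivot 1/4 → sign +
signature = (3, 2, 0)

Answer: (3, 2, 0)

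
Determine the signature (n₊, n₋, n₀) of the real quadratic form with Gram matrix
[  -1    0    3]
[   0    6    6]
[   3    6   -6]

step 0: pivot -1 → sign −
step 1: pivot 6 → sign +
step 2: pivot -3 → sign −
signature = (1, 2, 0)

Answer: (1, 2, 0)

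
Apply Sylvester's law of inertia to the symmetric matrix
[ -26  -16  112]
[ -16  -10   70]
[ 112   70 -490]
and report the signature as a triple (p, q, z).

Answer: (0, 2, 1)

Derivation:
step 0: pivot -26 → sign −
step 1: pivot -2/13 → sign −
step 2: row/col 2 already zero → sign 0
signature = (0, 2, 1)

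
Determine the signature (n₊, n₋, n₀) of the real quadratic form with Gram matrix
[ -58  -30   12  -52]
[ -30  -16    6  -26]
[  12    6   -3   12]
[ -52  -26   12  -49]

step 0: pivot -58 → sign −
step 1: pivot -14/29 → sign −
step 2: pivot -3/7 → sign −
step 3: pivot 1 → sign +
signature = (1, 3, 0)

Answer: (1, 3, 0)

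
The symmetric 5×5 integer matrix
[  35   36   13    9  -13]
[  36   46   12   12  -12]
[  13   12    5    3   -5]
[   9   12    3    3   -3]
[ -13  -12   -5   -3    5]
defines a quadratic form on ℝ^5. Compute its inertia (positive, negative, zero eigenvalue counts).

Answer: (2, 1, 2)

Derivation:
step 0: pivot 35 → sign +
step 1: pivot 314/35 → sign +
step 2: pivot -6/157 → sign −
step 3: row/col 3 already zero → sign 0
step 4: row/col 4 already zero → sign 0
signature = (2, 1, 2)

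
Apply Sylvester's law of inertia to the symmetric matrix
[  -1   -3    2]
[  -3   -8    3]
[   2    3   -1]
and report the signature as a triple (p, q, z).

step 0: pivot -1 → sign −
step 1: pivot 1 → sign +
step 2: pivot -6 → sign −
signature = (1, 2, 0)

Answer: (1, 2, 0)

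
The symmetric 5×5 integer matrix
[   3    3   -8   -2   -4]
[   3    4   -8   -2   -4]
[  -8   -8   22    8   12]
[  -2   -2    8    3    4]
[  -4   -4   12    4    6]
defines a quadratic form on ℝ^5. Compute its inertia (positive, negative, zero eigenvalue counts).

Answer: (3, 2, 0)

Derivation:
step 0: pivot 3 → sign +
step 1: pivot 1 → sign +
step 2: pivot 2/3 → sign +
step 3: pivot -9 → sign −
step 4: pivot -2/9 → sign −
signature = (3, 2, 0)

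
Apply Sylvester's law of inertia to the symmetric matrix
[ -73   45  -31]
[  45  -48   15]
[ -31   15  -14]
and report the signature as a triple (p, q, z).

Answer: (0, 3, 0)

Derivation:
step 0: pivot -73 → sign −
step 1: pivot -1479/73 → sign −
step 2: pivot -1/493 → sign −
signature = (0, 3, 0)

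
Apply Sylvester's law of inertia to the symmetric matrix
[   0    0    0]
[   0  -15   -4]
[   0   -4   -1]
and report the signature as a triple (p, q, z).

step 0: pivot -15 → sign −
step 1: pivot 1/15 → sign +
step 2: row/col 2 already zero → sign 0
signature = (1, 1, 1)

Answer: (1, 1, 1)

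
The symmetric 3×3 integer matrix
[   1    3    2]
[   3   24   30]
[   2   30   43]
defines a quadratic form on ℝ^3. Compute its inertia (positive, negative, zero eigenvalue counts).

Answer: (3, 0, 0)

Derivation:
step 0: pivot 1 → sign +
step 1: pivot 15 → sign +
step 2: pivot 3/5 → sign +
signature = (3, 0, 0)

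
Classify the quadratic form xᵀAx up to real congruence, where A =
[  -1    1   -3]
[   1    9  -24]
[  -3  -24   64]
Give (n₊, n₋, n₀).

step 0: pivot -1 → sign −
step 1: pivot 10 → sign +
step 2: pivot 1/10 → sign +
signature = (2, 1, 0)

Answer: (2, 1, 0)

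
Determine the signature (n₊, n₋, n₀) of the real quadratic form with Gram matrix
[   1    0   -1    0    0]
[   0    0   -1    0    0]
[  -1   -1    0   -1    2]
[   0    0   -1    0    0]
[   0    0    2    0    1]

step 0: pivot 1 → sign +
step 1: pivot -1 → sign −
step 2: pivot 1 → sign +
step 3: pivot 1 → sign +
step 4: row/col 4 already zero → sign 0
signature = (3, 1, 1)

Answer: (3, 1, 1)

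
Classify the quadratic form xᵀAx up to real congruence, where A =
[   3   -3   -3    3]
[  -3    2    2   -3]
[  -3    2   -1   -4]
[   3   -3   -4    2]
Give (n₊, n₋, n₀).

Answer: (1, 3, 0)

Derivation:
step 0: pivot 3 → sign +
step 1: pivot -1 → sign −
step 2: pivot -3 → sign −
step 3: pivot -2/3 → sign −
signature = (1, 3, 0)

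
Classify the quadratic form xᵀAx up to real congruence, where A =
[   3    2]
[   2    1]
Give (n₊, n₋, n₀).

Answer: (1, 1, 0)

Derivation:
step 0: pivot 3 → sign +
step 1: pivot -1/3 → sign −
signature = (1, 1, 0)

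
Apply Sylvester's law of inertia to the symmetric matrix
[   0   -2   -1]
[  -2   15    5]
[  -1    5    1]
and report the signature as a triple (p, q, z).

Answer: (1, 2, 0)

Derivation:
step 0: pivot 15 → sign +
step 1: pivot -4/15 → sign −
step 2: pivot -1/4 → sign −
signature = (1, 2, 0)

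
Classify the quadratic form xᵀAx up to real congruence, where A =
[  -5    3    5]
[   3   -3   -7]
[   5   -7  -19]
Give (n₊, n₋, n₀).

step 0: pivot -5 → sign −
step 1: pivot -6/5 → sign −
step 2: pivot -2/3 → sign −
signature = (0, 3, 0)

Answer: (0, 3, 0)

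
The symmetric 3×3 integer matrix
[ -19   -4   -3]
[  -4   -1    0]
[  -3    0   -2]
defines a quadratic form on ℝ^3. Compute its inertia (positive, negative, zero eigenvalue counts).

Answer: (1, 2, 0)

Derivation:
step 0: pivot -19 → sign −
step 1: pivot -3/19 → sign −
step 2: pivot 1 → sign +
signature = (1, 2, 0)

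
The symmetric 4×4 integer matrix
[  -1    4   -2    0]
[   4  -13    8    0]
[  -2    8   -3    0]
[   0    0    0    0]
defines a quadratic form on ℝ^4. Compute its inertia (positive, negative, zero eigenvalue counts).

step 0: pivot -1 → sign −
step 1: pivot 3 → sign +
step 2: pivot 1 → sign +
step 3: row/col 3 already zero → sign 0
signature = (2, 1, 1)

Answer: (2, 1, 1)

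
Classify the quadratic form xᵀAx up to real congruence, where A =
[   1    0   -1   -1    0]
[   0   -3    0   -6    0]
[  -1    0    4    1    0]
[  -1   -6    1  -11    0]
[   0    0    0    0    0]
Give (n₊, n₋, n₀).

Answer: (2, 1, 2)

Derivation:
step 0: pivot 1 → sign +
step 1: pivot -3 → sign −
step 2: pivot 3 → sign +
step 3: row/col 3 already zero → sign 0
step 4: row/col 4 already zero → sign 0
signature = (2, 1, 2)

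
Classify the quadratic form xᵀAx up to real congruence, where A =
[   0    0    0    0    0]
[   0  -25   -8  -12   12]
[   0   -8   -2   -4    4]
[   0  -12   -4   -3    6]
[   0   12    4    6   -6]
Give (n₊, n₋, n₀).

Answer: (2, 2, 1)

Derivation:
step 0: pivot -25 → sign −
step 1: pivot 14/25 → sign +
step 2: pivot 19/7 → sign +
step 3: pivot -6/19 → sign −
step 4: row/col 4 already zero → sign 0
signature = (2, 2, 1)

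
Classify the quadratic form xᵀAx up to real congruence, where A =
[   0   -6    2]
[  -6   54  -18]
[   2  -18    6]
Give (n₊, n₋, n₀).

step 0: pivot 54 → sign +
step 1: pivot -2/3 → sign −
step 2: row/col 2 already zero → sign 0
signature = (1, 1, 1)

Answer: (1, 1, 1)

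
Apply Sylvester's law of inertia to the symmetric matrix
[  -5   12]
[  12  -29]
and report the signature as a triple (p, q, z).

step 0: pivot -5 → sign −
step 1: pivot -1/5 → sign −
signature = (0, 2, 0)

Answer: (0, 2, 0)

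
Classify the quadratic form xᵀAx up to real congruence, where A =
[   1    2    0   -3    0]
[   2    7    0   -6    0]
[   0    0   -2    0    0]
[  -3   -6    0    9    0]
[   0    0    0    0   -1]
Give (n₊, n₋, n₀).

step 0: pivot 1 → sign +
step 1: pivot 3 → sign +
step 2: pivot -2 → sign −
step 3: pivot -1 → sign −
step 4: row/col 4 already zero → sign 0
signature = (2, 2, 1)

Answer: (2, 2, 1)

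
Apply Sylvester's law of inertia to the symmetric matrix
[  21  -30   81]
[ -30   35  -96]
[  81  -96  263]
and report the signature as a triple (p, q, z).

step 0: pivot 21 → sign +
step 1: pivot -55/7 → sign −
step 2: pivot 2/55 → sign +
signature = (2, 1, 0)

Answer: (2, 1, 0)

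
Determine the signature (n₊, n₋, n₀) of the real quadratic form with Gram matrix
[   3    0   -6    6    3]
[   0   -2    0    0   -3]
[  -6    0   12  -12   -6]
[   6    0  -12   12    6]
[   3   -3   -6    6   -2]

Answer: (1, 2, 2)

Derivation:
step 0: pivot 3 → sign +
step 1: pivot -2 → sign −
step 2: pivot -1/2 → sign −
step 3: row/col 3 already zero → sign 0
step 4: row/col 4 already zero → sign 0
signature = (1, 2, 2)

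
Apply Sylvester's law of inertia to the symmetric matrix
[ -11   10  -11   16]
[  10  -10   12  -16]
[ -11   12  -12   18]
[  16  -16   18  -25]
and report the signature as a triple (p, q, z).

Answer: (2, 2, 0)

Derivation:
step 0: pivot -11 → sign −
step 1: pivot -10/11 → sign −
step 2: pivot 17/5 → sign +
step 3: pivot 3/17 → sign +
signature = (2, 2, 0)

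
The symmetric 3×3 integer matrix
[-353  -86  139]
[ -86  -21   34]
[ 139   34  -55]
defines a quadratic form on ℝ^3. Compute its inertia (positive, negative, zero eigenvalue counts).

Answer: (1, 2, 0)

Derivation:
step 0: pivot -353 → sign −
step 1: pivot -17/353 → sign −
step 2: pivot 2/17 → sign +
signature = (1, 2, 0)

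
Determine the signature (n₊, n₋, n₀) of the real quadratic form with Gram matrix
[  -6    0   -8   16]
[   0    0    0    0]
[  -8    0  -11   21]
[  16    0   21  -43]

Answer: (0, 2, 2)

Derivation:
step 0: pivot -6 → sign −
step 1: pivot -1/3 → sign −
step 2: row/col 2 already zero → sign 0
step 3: row/col 3 already zero → sign 0
signature = (0, 2, 2)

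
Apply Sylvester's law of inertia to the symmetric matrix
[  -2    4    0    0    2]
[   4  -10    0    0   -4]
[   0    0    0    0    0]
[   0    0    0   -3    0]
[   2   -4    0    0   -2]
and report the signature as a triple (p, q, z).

Answer: (0, 3, 2)

Derivation:
step 0: pivot -2 → sign −
step 1: pivot -2 → sign −
step 2: pivot -3 → sign −
step 3: row/col 3 already zero → sign 0
step 4: row/col 4 already zero → sign 0
signature = (0, 3, 2)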